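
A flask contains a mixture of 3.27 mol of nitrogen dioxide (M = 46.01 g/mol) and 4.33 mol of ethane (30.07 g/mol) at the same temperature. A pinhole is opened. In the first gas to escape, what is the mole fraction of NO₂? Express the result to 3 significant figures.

0.379

Effusion rate of each component ∝ n_i/√M_i (partial pressure × 1/√M).
Mole fraction of NO₂ in the effusate = (n_NO₂/√M_NO₂) / (n_NO₂/√M_NO₂ + n_C₂H₆/√M_C₂H₆)
= (3.27/√46.01) / (3.27/√46.01 + 4.33/√30.07) = 0.4821/(0.4821 + 0.7896) = 0.379.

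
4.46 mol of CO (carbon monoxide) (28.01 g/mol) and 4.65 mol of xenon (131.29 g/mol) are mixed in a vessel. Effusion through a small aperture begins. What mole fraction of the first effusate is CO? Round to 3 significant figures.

0.675

The effusion rate of species i is ∝ p_i/√M_i ∝ n_i/√M_i.
Mole fraction of CO in the effusate = (n_CO/√M_CO) / (n_CO/√M_CO + n_Xe/√M_Xe)
= (4.46/√28.01) / (4.46/√28.01 + 4.65/√131.29) = 0.8427/(0.8427 + 0.4058) = 0.675.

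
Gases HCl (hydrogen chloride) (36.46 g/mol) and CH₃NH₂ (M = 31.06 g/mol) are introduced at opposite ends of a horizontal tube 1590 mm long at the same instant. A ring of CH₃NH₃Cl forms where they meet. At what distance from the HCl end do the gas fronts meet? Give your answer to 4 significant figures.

763.2 mm

The fronts meet when d_HCl + d_CH₃NH₂ = L with d_HCl/d_CH₃NH₂ = √(M_CH₃NH₂/M_HCl) (Graham's law). Here √(M_CH₃NH₂/M_HCl) = √(31.06/36.46) = 0.9230.
With d_HCl + d_CH₃NH₂ = 1590 mm, d_CH₃NH₂ = 1590/(1 + 0.9230) = 826.8 mm.
d_HCl = 1590 − 826.8 = 763.2 mm.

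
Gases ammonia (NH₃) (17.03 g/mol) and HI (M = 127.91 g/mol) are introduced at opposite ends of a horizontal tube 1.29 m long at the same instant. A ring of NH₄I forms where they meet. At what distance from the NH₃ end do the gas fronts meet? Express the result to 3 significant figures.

Graham's law gives d_NH₃/d_HI = rate_NH₃/rate_HI = √(M_HI/M_NH₃) = √(127.91/17.03) = 2.741.
With d_NH₃ + d_HI = 1.29 m, d_HI = 1.29/(1 + 2.741) = 0.3449 m.
d_NH₃ = 1.29 − 0.3449 = 0.945 m.

0.945 m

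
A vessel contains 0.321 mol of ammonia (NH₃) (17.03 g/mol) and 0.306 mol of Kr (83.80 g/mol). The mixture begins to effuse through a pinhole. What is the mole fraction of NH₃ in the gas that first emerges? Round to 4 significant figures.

The effusion rate of species i is ∝ p_i/√M_i ∝ n_i/√M_i.
So x_NH₃ in the escaping gas = (n_NH₃/√M_NH₃) / Σ(n_i/√M_i)
= (0.321/√17.03) / (0.321/√17.03 + 0.306/√83.80) = 0.07779/(0.07779 + 0.03343) = 0.6994.

0.6994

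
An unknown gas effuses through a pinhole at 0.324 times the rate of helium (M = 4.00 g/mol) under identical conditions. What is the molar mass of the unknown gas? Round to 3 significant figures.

Using Graham's law: rate_X/rate_He = √(M_He/M_X).
0.324 = √(4.00/M_X)
M_X = 4.00 / 0.324² = 4.00 / 0.1050 = 38.1 g/mol

38.1 g/mol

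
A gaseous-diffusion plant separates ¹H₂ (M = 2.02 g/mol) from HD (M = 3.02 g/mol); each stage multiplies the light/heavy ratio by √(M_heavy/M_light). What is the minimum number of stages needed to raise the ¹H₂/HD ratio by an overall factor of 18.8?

15

Single-stage factor α = √(3.02/2.02), so ln α = ½ ln(1.49505) = 0.2011.
Need α^N ≥ 18.8 ⇒ N ≥ ln(18.8) / ln α = 2.934 / 0.2011 = 14.59.
Rounding up, N = 15 stages.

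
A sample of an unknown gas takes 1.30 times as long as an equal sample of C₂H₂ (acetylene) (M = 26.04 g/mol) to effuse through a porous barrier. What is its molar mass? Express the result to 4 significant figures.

From Graham's law, t_X/t_C₂H₂ = √(M_X/M_C₂H₂).
1.30 = √(M_X/26.04)
M_X = 26.04 × 1.30² = 26.04 × 1.690 = 44.01 g/mol

44.01 g/mol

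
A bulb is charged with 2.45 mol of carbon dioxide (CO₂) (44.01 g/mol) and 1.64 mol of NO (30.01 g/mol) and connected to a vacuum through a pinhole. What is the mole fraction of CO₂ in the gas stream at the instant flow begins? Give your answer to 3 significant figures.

0.552

Each component's effusion rate ∝ (its partial pressure)·(1/√M) ∝ n_i/√M_i.
So x_CO₂ in the escaping gas = (n_CO₂/√M_CO₂) / Σ(n_i/√M_i)
= (2.45/√44.01) / (2.45/√44.01 + 1.64/√30.01) = 0.3693/(0.3693 + 0.2994) = 0.552.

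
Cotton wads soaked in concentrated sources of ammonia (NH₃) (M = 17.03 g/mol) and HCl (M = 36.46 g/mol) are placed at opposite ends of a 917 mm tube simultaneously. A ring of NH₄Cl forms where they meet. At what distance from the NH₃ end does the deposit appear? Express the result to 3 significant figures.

545 mm

In equal time, each gas travels a distance ∝ its rate ∝ 1/√M, so d_NH₃/d_HCl = √(M_HCl/M_NH₃) = √(36.46/17.03) = 1.463.
With d_NH₃ + d_HCl = 917 mm, d_HCl = 917/(1 + 1.463) = 372.3 mm.
d_NH₃ = 917 − 372.3 = 545 mm.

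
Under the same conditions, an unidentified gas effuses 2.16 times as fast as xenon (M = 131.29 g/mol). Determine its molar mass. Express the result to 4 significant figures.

28.14 g/mol

Graham's law gives rate_X/rate_Xe = √(M_Xe/M_X).
2.16 = √(131.29/M_X)
M_X = 131.29 / 2.16² = 131.29 / 4.666 = 28.14 g/mol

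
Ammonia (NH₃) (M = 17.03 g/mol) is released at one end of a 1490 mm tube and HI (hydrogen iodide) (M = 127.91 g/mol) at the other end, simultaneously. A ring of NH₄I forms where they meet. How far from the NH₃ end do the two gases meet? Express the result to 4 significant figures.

1092 mm

In equal time, each gas travels a distance ∝ its rate ∝ 1/√M, so d_NH₃/d_HI = √(M_HI/M_NH₃) = √(127.91/17.03) = 2.741.
With d_NH₃ + d_HI = 1490 mm, d_HI = 1490/(1 + 2.741) = 398.3 mm.
d_NH₃ = 1490 − 398.3 = 1092 mm.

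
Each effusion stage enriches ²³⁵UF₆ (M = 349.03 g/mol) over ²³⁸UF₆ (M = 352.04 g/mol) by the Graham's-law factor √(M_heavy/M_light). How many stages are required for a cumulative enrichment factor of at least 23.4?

735

With α = √(352.04/349.03) per stage, ln α = ½ ln(1.00862) = 0.004293.
Need α^N ≥ 23.4 ⇒ N ≥ ln(23.4) / ln α = 3.153 / 0.004293 = 734.31.
Minimum whole number of stages: N = 735.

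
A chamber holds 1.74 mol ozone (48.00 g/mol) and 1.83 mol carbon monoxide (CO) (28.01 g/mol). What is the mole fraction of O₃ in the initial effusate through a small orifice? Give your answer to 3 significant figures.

0.421

Effusion rate of each component ∝ n_i/√M_i (partial pressure × 1/√M).
Mole fraction of O₃ in the effusate = (n_O₃/√M_O₃) / (n_O₃/√M_O₃ + n_CO/√M_CO)
= (1.74/√48.00) / (1.74/√48.00 + 1.83/√28.01) = 0.2511/(0.2511 + 0.3458) = 0.421.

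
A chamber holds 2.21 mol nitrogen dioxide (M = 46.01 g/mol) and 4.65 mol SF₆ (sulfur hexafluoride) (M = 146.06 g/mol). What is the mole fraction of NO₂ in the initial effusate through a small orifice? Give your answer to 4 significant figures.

Effusion rate of each component ∝ n_i/√M_i (partial pressure × 1/√M).
So x_NO₂ in the escaping gas = (n_NO₂/√M_NO₂) / Σ(n_i/√M_i)
= (2.21/√46.01) / (2.21/√46.01 + 4.65/√146.06) = 0.3258/(0.3258 + 0.3848) = 0.4585.

0.4585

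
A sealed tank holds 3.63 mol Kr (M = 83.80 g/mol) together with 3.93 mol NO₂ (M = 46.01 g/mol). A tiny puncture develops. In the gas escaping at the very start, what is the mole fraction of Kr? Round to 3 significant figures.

0.406

Effusion rate of each component ∝ n_i/√M_i (partial pressure × 1/√M).
So x_Kr in the escaping gas = (n_Kr/√M_Kr) / Σ(n_i/√M_i)
= (3.63/√83.80) / (3.63/√83.80 + 3.93/√46.01) = 0.3965/(0.3965 + 0.5794) = 0.406.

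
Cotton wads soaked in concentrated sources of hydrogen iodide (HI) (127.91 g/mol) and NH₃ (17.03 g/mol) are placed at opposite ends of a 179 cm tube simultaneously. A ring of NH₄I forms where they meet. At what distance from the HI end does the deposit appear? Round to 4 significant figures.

47.85 cm

In equal time, each gas travels a distance ∝ its rate ∝ 1/√M, so d_HI/d_NH₃ = √(M_NH₃/M_HI) = √(17.03/127.91) = 0.3649.
With d_HI + d_NH₃ = 179 cm, d_NH₃ = 179/(1 + 0.3649) = 131.1 cm.
d_HI = 179 − 131.1 = 47.85 cm.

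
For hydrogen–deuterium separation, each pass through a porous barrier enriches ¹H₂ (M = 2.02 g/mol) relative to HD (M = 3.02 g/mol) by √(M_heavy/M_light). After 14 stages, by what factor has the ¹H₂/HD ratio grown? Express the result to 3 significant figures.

After 14 stages the ratio has grown by (√(3.02/2.02))^14 = (3.02/2.02)^(14/2).
= 1.49505^7 = 16.7.

16.7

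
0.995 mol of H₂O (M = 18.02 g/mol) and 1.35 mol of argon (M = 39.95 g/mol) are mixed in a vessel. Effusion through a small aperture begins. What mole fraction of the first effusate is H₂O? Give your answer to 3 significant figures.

0.523

Each component's effusion rate ∝ (its partial pressure)·(1/√M) ∝ n_i/√M_i.
Mole fraction of H₂O in the effusate = (n_H₂O/√M_H₂O) / (n_H₂O/√M_H₂O + n_Ar/√M_Ar)
= (0.995/√18.02) / (0.995/√18.02 + 1.35/√39.95) = 0.2344/(0.2344 + 0.2136) = 0.523.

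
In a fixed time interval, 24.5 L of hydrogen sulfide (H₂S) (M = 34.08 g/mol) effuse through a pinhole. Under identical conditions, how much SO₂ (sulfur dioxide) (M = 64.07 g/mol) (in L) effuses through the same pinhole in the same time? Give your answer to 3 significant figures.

Graham's law gives rate_SO₂/rate_H₂S = √(M_H₂S/M_SO₂) = √(34.08/64.07) = √0.5319 = 0.7293.
So the volume for SO₂ is 24.5 × 0.7293 = 17.9 L.

17.9 L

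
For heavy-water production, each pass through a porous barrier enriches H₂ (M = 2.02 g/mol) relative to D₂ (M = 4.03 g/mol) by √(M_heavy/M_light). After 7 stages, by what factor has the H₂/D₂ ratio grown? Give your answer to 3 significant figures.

11.2

The single-stage factor is √(M_heavy/M_light), so 7 stages give [√(4.03/2.02)]^7 = (4.03/2.02)^(7/2).
= 1.99505^(7/2) = 11.2.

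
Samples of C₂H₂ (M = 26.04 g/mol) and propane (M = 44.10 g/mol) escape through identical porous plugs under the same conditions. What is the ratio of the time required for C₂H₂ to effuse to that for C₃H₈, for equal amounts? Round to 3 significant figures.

By Graham's law, t_C₂H₂/t_C₃H₈ = √(M_C₂H₂/M_C₃H₈) = √(26.04/44.10) = √0.5905 = 0.768.

0.768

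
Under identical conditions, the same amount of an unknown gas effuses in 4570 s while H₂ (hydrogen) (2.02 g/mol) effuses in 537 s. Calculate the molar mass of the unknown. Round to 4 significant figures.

Since effusion rate ∝ 1/√M, t_X/t_H₂ = √(M_X/M_H₂).
4570/537 = 8.510 = √(M_X/2.02)
M_X = 2.02 × 8.510² = 2.02 × 72.42 = 146.3 g/mol

146.3 g/mol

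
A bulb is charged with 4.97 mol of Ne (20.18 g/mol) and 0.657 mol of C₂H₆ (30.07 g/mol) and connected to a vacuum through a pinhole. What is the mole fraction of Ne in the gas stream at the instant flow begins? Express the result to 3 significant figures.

The effusion rate of species i is ∝ p_i/√M_i ∝ n_i/√M_i.
x_Ne(eff) = (n_Ne/√M_Ne) / (n_Ne/√M_Ne + n_C₂H₆/√M_C₂H₆)
= (4.97/√20.18) / (4.97/√20.18 + 0.657/√30.07) = 1.106/(1.106 + 0.1198) = 0.902.

0.902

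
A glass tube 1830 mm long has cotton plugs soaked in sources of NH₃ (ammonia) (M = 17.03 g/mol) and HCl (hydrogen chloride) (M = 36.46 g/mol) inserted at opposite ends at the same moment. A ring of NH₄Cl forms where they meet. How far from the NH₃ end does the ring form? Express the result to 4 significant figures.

In equal time, each gas travels a distance ∝ its rate ∝ 1/√M, so d_NH₃/d_HCl = √(M_HCl/M_NH₃) = √(36.46/17.03) = 1.463.
With d_NH₃ + d_HCl = 1830 mm, d_HCl = 1830/(1 + 1.463) = 742.9 mm.
d_NH₃ = 1830 − 742.9 = 1087 mm.

1087 mm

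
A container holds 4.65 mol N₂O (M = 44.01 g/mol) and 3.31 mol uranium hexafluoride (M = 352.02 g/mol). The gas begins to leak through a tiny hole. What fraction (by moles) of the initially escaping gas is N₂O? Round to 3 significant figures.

Each component's effusion rate ∝ (its partial pressure)·(1/√M) ∝ n_i/√M_i.
So x_N₂O in the escaping gas = (n_N₂O/√M_N₂O) / Σ(n_i/√M_i)
= (4.65/√44.01) / (4.65/√44.01 + 3.31/√352.02) = 0.7009/(0.7009 + 0.1764) = 0.799.

0.799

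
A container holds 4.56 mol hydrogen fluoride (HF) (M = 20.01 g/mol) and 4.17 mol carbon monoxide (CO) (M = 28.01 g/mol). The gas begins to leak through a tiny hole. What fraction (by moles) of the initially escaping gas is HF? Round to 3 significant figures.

0.564

Effusion rate of each component ∝ n_i/√M_i (partial pressure × 1/√M).
x_HF(eff) = (n_HF/√M_HF) / (n_HF/√M_HF + n_CO/√M_CO)
= (4.56/√20.01) / (4.56/√20.01 + 4.17/√28.01) = 1.019/(1.019 + 0.7879) = 0.564.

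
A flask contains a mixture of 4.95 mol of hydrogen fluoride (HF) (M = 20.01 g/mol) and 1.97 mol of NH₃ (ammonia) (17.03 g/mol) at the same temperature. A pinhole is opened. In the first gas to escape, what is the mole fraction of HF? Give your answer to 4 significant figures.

0.6986

Effusion rate of each component ∝ n_i/√M_i (partial pressure × 1/√M).
x_HF(eff) = (n_HF/√M_HF) / (n_HF/√M_HF + n_NH₃/√M_NH₃)
= (4.95/√20.01) / (4.95/√20.01 + 1.97/√17.03) = 1.107/(1.107 + 0.4774) = 0.6986.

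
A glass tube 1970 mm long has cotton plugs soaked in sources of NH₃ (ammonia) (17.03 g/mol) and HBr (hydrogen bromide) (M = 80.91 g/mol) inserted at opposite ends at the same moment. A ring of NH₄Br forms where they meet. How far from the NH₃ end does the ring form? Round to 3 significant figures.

1350 mm

Distances travelled in equal time are proportional to diffusion rates, so d_NH₃/d_HBr = √(M_HBr/M_NH₃) = √(80.91/17.03) = 2.180.
With d_NH₃ + d_HBr = 1970 mm, d_HBr = 1970/(1 + 2.180) = 619.6 mm.
d_NH₃ = 1970 − 619.6 = 1350 mm.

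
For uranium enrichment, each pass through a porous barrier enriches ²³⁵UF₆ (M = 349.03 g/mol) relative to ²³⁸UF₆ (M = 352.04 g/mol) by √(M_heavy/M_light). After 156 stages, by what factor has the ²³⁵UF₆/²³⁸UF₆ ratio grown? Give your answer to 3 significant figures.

1.95

The single-stage factor is √(M_heavy/M_light), so 156 stages give [√(352.04/349.03)]^156 = (352.04/349.03)^(156/2).
= 1.00862^78 = 1.95.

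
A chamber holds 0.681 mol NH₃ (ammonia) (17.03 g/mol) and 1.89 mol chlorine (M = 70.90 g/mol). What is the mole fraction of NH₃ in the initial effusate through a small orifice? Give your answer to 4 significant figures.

Rate_i ∝ x_i/√M_i (Graham's law weighted by mole fraction), so the effusate composition follows n_i/√M_i.
Mole fraction of NH₃ in the effusate = (n_NH₃/√M_NH₃) / (n_NH₃/√M_NH₃ + n_Cl₂/√M_Cl₂)
= (0.681/√17.03) / (0.681/√17.03 + 1.89/√70.90) = 0.1650/(0.1650 + 0.2245) = 0.4237.

0.4237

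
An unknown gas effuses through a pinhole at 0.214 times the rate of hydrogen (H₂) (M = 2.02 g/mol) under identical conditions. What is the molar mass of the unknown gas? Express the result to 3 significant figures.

Graham's law gives rate_X/rate_H₂ = √(M_H₂/M_X).
0.214 = √(2.02/M_X)
M_X = 2.02 / 0.214² = 2.02 / 0.04580 = 44.1 g/mol

44.1 g/mol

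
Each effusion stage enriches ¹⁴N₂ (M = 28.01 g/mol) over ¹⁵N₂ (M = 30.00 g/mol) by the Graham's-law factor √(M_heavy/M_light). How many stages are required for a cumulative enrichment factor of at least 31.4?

101

With α = √(30.00/28.01) per stage, ln α = ½ ln(1.07105) = 0.03432.
Need α^N ≥ 31.4 ⇒ N ≥ ln(31.4) / ln α = 3.447 / 0.03432 = 100.44.
So at least 101 stages are needed.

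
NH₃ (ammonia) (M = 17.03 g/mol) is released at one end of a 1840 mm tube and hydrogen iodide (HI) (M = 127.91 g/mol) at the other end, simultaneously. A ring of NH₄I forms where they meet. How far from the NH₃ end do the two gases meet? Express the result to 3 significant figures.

1350 mm

In equal time, each gas travels a distance ∝ its rate ∝ 1/√M, so d_NH₃/d_HI = √(M_HI/M_NH₃) = √(127.91/17.03) = 2.741.
With d_NH₃ + d_HI = 1840 mm, d_HI = 1840/(1 + 2.741) = 491.9 mm.
d_NH₃ = 1840 − 491.9 = 1350 mm.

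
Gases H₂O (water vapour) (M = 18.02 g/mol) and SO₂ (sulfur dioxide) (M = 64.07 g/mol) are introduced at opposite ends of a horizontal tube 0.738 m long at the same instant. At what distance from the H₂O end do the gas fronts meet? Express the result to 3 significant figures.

0.482 m

Distances travelled in equal time are proportional to diffusion rates, so d_H₂O/d_SO₂ = √(M_SO₂/M_H₂O) = √(64.07/18.02) = 1.886.
With d_H₂O + d_SO₂ = 0.738 m, d_SO₂ = 0.738/(1 + 1.886) = 0.2558 m.
d_H₂O = 0.738 − 0.2558 = 0.482 m.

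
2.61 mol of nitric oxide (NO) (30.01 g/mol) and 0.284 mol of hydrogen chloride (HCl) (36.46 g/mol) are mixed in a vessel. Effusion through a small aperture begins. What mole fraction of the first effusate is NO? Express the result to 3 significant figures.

The effusion rate of species i is ∝ p_i/√M_i ∝ n_i/√M_i.
So x_NO in the escaping gas = (n_NO/√M_NO) / Σ(n_i/√M_i)
= (2.61/√30.01) / (2.61/√30.01 + 0.284/√36.46) = 0.4764/(0.4764 + 0.04703) = 0.910.

0.910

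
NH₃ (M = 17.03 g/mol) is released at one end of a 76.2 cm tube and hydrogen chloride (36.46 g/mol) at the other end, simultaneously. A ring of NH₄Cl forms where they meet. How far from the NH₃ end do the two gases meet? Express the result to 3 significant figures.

45.3 cm

In equal time, each gas travels a distance ∝ its rate ∝ 1/√M, so d_NH₃/d_HCl = √(M_HCl/M_NH₃) = √(36.46/17.03) = 1.463.
With d_NH₃ + d_HCl = 76.2 cm, d_HCl = 76.2/(1 + 1.463) = 30.94 cm.
d_NH₃ = 76.2 − 30.94 = 45.3 cm.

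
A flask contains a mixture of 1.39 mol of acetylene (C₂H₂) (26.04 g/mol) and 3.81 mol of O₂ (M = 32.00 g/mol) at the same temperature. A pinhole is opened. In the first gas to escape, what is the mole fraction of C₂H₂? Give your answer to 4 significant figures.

0.2880

Effusion rate of each component ∝ n_i/√M_i (partial pressure × 1/√M).
So x_C₂H₂ in the escaping gas = (n_C₂H₂/√M_C₂H₂) / Σ(n_i/√M_i)
= (1.39/√26.04) / (1.39/√26.04 + 3.81/√32.00) = 0.2724/(0.2724 + 0.6735) = 0.2880.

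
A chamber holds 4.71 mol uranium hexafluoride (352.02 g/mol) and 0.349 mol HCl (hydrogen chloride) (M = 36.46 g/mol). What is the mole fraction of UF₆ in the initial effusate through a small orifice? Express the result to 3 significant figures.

Each component's effusion rate ∝ (its partial pressure)·(1/√M) ∝ n_i/√M_i.
So x_UF₆ in the escaping gas = (n_UF₆/√M_UF₆) / Σ(n_i/√M_i)
= (4.71/√352.02) / (4.71/√352.02 + 0.349/√36.46) = 0.2510/(0.2510 + 0.05780) = 0.813.

0.813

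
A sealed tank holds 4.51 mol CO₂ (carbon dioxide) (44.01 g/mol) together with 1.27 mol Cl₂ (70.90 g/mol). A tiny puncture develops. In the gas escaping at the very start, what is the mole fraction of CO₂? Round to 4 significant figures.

The effusion rate of species i is ∝ p_i/√M_i ∝ n_i/√M_i.
x_CO₂(eff) = (n_CO₂/√M_CO₂) / (n_CO₂/√M_CO₂ + n_Cl₂/√M_Cl₂)
= (4.51/√44.01) / (4.51/√44.01 + 1.27/√70.90) = 0.6798/(0.6798 + 0.1508) = 0.8184.

0.8184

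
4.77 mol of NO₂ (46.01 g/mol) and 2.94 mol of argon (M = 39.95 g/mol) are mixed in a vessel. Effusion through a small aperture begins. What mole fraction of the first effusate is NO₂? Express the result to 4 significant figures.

0.6019

The effusion rate of species i is ∝ p_i/√M_i ∝ n_i/√M_i.
x_NO₂(eff) = (n_NO₂/√M_NO₂) / (n_NO₂/√M_NO₂ + n_Ar/√M_Ar)
= (4.77/√46.01) / (4.77/√46.01 + 2.94/√39.95) = 0.7032/(0.7032 + 0.4651) = 0.6019.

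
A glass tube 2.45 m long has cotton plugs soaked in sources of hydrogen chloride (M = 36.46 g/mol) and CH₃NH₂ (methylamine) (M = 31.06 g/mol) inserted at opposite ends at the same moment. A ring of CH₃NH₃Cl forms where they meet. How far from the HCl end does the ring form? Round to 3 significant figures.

Distances travelled in equal time are proportional to diffusion rates, so d_HCl/d_CH₃NH₂ = √(M_CH₃NH₂/M_HCl) = √(31.06/36.46) = 0.9230.
With d_HCl + d_CH₃NH₂ = 2.45 m, d_CH₃NH₂ = 2.45/(1 + 0.9230) = 1.274 m.
d_HCl = 2.45 − 1.274 = 1.18 m.

1.18 m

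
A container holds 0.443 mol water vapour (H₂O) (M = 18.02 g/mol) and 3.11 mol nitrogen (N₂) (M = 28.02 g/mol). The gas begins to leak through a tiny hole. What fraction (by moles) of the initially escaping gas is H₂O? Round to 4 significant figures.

The effusion rate of species i is ∝ p_i/√M_i ∝ n_i/√M_i.
So x_H₂O in the escaping gas = (n_H₂O/√M_H₂O) / Σ(n_i/√M_i)
= (0.443/√18.02) / (0.443/√18.02 + 3.11/√28.02) = 0.1044/(0.1044 + 0.5875) = 0.1508.

0.1508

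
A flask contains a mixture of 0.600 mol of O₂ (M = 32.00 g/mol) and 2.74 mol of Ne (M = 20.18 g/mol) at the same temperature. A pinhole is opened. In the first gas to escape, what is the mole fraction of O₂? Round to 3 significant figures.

Effusion rate of each component ∝ n_i/√M_i (partial pressure × 1/√M).
Mole fraction of O₂ in the effusate = (n_O₂/√M_O₂) / (n_O₂/√M_O₂ + n_Ne/√M_Ne)
= (0.600/√32.00) / (0.600/√32.00 + 2.74/√20.18) = 0.1061/(0.1061 + 0.6099) = 0.148.

0.148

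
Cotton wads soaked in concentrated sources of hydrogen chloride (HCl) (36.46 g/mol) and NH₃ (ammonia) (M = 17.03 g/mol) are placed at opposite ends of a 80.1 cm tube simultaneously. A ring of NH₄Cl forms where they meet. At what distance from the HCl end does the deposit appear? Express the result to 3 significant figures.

The fronts meet when d_HCl + d_NH₃ = L with d_HCl/d_NH₃ = √(M_NH₃/M_HCl) (Graham's law). Here √(M_NH₃/M_HCl) = √(17.03/36.46) = 0.6834.
With d_HCl + d_NH₃ = 80.1 cm, d_NH₃ = 80.1/(1 + 0.6834) = 47.58 cm.
d_HCl = 80.1 − 47.58 = 32.5 cm.

32.5 cm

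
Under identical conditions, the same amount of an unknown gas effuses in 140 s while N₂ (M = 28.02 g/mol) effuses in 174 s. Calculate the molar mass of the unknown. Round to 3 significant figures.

Graham's law gives t_X/t_N₂ = √(M_X/M_N₂).
140/174 = 0.8046 = √(M_X/28.02)
M_X = 28.02 × 0.8046² = 28.02 × 0.6474 = 18.1 g/mol

18.1 g/mol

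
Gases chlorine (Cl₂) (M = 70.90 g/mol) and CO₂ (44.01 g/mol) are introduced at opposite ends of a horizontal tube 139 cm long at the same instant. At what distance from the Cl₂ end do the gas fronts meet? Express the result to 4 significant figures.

61.25 cm

Distances travelled in equal time are proportional to diffusion rates, so d_Cl₂/d_CO₂ = √(M_CO₂/M_Cl₂) = √(44.01/70.90) = 0.7879.
With d_Cl₂ + d_CO₂ = 139 cm, d_CO₂ = 139/(1 + 0.7879) = 77.75 cm.
d_Cl₂ = 139 − 77.75 = 61.25 cm.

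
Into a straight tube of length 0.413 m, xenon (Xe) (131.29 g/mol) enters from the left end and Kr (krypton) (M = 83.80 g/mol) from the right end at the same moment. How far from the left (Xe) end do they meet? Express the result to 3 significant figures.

0.183 m

Distances travelled in equal time are proportional to diffusion rates, so d_Xe/d_Kr = √(M_Kr/M_Xe) = √(83.80/131.29) = 0.7989.
With d_Xe + d_Kr = 0.413 m, d_Kr = 0.413/(1 + 0.7989) = 0.2296 m.
d_Xe = 0.413 − 0.2296 = 0.183 m.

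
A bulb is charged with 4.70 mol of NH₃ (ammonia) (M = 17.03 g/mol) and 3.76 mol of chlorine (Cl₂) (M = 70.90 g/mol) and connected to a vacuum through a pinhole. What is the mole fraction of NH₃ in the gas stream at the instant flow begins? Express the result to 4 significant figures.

The effusion rate of species i is ∝ p_i/√M_i ∝ n_i/√M_i.
Mole fraction of NH₃ in the effusate = (n_NH₃/√M_NH₃) / (n_NH₃/√M_NH₃ + n_Cl₂/√M_Cl₂)
= (4.70/√17.03) / (4.70/√17.03 + 3.76/√70.90) = 1.139/(1.139 + 0.4465) = 0.7183.

0.7183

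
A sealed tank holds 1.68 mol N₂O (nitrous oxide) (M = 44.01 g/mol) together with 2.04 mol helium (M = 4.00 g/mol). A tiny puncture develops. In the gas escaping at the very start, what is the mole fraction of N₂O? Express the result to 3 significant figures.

Effusion rate of each component ∝ n_i/√M_i (partial pressure × 1/√M).
So x_N₂O in the escaping gas = (n_N₂O/√M_N₂O) / Σ(n_i/√M_i)
= (1.68/√44.01) / (1.68/√44.01 + 2.04/√4.00) = 0.2532/(0.2532 + 1.020) = 0.199.

0.199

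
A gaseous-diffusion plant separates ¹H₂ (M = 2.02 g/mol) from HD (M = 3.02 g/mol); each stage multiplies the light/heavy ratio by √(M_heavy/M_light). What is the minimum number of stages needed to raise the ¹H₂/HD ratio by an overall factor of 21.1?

Per stage α = (3.02/2.02)^(1/2) = 1.49505^0.5, giving ln α = 0.2011.
Need α^N ≥ 21.1 ⇒ N ≥ ln(21.1) / ln α = 3.049 / 0.2011 = 15.16.
Rounding up, N = 16 stages.

16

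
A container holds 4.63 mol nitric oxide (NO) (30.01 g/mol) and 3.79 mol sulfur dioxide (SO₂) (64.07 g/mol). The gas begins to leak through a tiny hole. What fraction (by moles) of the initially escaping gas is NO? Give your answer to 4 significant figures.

0.6409

Each component's effusion rate ∝ (its partial pressure)·(1/√M) ∝ n_i/√M_i.
x_NO(eff) = (n_NO/√M_NO) / (n_NO/√M_NO + n_SO₂/√M_SO₂)
= (4.63/√30.01) / (4.63/√30.01 + 3.79/√64.07) = 0.8452/(0.8452 + 0.4735) = 0.6409.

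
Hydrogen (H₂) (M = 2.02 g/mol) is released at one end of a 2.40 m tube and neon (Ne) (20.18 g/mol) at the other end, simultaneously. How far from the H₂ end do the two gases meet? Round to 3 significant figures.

In equal time, each gas travels a distance ∝ its rate ∝ 1/√M, so d_H₂/d_Ne = √(M_Ne/M_H₂) = √(20.18/2.02) = 3.161.
With d_H₂ + d_Ne = 2.40 m, d_Ne = 2.40/(1 + 3.161) = 0.5768 m.
d_H₂ = 2.40 − 0.5768 = 1.82 m.

1.82 m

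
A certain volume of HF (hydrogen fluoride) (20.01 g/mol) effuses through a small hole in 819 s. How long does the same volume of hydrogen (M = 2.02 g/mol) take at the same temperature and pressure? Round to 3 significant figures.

By Graham's law, t_H₂/t_HF = √(M_H₂/M_HF) = √(2.02/20.01) = √0.1009 = 0.3177.
So the time for H₂ is 819 × 0.3177 = 260 s.

260 s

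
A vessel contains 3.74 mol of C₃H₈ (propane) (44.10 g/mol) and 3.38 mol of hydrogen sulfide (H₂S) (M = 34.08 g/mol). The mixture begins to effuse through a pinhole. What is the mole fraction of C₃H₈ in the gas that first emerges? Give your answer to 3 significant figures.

Effusion rate of each component ∝ n_i/√M_i (partial pressure × 1/√M).
So x_C₃H₈ in the escaping gas = (n_C₃H₈/√M_C₃H₈) / Σ(n_i/√M_i)
= (3.74/√44.10) / (3.74/√44.10 + 3.38/√34.08) = 0.5632/(0.5632 + 0.5790) = 0.493.

0.493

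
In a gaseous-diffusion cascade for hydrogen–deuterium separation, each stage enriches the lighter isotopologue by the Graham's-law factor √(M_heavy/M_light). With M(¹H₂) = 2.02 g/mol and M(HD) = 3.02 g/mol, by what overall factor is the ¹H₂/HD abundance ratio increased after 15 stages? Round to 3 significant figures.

20.4

Each stage multiplies the ratio by α = √(3.02/2.02), so after 15 stages the overall factor is α^15 = (3.02/2.02)^(15/2).
= 1.49505^(15/2) = 20.4.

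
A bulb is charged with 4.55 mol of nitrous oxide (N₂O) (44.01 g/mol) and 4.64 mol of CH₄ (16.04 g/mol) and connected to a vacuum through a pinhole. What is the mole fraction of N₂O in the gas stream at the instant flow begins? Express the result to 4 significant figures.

0.3719

Rate_i ∝ x_i/√M_i (Graham's law weighted by mole fraction), so the effusate composition follows n_i/√M_i.
x_N₂O(eff) = (n_N₂O/√M_N₂O) / (n_N₂O/√M_N₂O + n_CH₄/√M_CH₄)
= (4.55/√44.01) / (4.55/√44.01 + 4.64/√16.04) = 0.6859/(0.6859 + 1.159) = 0.3719.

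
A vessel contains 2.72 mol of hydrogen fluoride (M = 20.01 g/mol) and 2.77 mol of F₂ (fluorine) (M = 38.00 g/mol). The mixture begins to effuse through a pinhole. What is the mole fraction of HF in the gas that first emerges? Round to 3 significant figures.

Each component's effusion rate ∝ (its partial pressure)·(1/√M) ∝ n_i/√M_i.
So x_HF in the escaping gas = (n_HF/√M_HF) / Σ(n_i/√M_i)
= (2.72/√20.01) / (2.72/√20.01 + 2.77/√38.00) = 0.6081/(0.6081 + 0.4494) = 0.575.

0.575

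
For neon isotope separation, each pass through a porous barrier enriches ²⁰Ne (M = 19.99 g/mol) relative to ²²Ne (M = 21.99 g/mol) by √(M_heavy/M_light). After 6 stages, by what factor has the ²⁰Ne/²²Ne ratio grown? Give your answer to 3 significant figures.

After 6 stages the ratio has grown by (√(21.99/19.99))^6 = (21.99/19.99)^(6/2).
= 1.10005^3 = 1.33.

1.33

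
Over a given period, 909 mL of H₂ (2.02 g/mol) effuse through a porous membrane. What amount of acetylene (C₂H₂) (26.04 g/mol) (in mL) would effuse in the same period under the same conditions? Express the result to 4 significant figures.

253.2 mL

Using Graham's law: rate_C₂H₂/rate_H₂ = √(M_H₂/M_C₂H₂) = √(2.02/26.04) = √0.07757 = 0.2785.
So the volume for C₂H₂ is 909 × 0.2785 = 253.2 mL.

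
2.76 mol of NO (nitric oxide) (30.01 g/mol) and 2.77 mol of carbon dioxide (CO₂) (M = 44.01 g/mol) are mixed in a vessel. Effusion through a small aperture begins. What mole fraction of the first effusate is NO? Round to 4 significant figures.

0.5468

Effusion rate of each component ∝ n_i/√M_i (partial pressure × 1/√M).
So x_NO in the escaping gas = (n_NO/√M_NO) / Σ(n_i/√M_i)
= (2.76/√30.01) / (2.76/√30.01 + 2.77/√44.01) = 0.5038/(0.5038 + 0.4175) = 0.5468.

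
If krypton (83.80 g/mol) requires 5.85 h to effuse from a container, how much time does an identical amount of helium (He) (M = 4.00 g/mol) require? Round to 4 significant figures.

Graham's law gives t_He/t_Kr = √(M_He/M_Kr) = √(4.00/83.80) = √0.04773 = 0.2185.
So the time for He is 5.85 × 0.2185 = 1.278 h.

1.278 h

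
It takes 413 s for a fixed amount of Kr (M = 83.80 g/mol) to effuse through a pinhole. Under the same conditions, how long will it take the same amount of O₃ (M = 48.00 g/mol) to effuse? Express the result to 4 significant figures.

312.6 s

Since effusion rate ∝ 1/√M, t_O₃/t_Kr = √(M_O₃/M_Kr) = √(48.00/83.80) = √0.5728 = 0.7568.
So the time for O₃ is 413 × 0.7568 = 312.6 s.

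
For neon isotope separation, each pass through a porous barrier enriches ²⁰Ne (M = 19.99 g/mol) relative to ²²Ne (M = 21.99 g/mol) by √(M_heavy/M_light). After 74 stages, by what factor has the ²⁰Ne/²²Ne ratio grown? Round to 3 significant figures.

34.1

The single-stage factor is √(M_heavy/M_light), so 74 stages give [√(21.99/19.99)]^74 = (21.99/19.99)^(74/2).
= 1.10005^37 = 34.1.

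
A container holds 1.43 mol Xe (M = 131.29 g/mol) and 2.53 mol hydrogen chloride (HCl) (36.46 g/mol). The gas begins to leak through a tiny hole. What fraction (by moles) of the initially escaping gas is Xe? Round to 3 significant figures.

Rate_i ∝ x_i/√M_i (Graham's law weighted by mole fraction), so the effusate composition follows n_i/√M_i.
Mole fraction of Xe in the effusate = (n_Xe/√M_Xe) / (n_Xe/√M_Xe + n_HCl/√M_HCl)
= (1.43/√131.29) / (1.43/√131.29 + 2.53/√36.46) = 0.1248/(0.1248 + 0.4190) = 0.229.

0.229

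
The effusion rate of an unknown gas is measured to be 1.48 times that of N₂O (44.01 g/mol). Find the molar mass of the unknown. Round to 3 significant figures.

20.1 g/mol

From Graham's law, rate_X/rate_N₂O = √(M_N₂O/M_X).
1.48 = √(44.01/M_X)
M_X = 44.01 / 1.48² = 44.01 / 2.190 = 20.1 g/mol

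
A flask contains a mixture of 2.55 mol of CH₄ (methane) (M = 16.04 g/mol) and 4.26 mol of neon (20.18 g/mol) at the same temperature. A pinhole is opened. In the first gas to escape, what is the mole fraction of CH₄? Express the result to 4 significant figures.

0.4017

Rate_i ∝ x_i/√M_i (Graham's law weighted by mole fraction), so the effusate composition follows n_i/√M_i.
Mole fraction of CH₄ in the effusate = (n_CH₄/√M_CH₄) / (n_CH₄/√M_CH₄ + n_Ne/√M_Ne)
= (2.55/√16.04) / (2.55/√16.04 + 4.26/√20.18) = 0.6367/(0.6367 + 0.9483) = 0.4017.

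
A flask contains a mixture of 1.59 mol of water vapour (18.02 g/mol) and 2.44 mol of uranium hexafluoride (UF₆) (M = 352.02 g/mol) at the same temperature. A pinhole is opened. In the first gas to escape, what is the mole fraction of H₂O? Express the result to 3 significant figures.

Rate_i ∝ x_i/√M_i (Graham's law weighted by mole fraction), so the effusate composition follows n_i/√M_i.
Mole fraction of H₂O in the effusate = (n_H₂O/√M_H₂O) / (n_H₂O/√M_H₂O + n_UF₆/√M_UF₆)
= (1.59/√18.02) / (1.59/√18.02 + 2.44/√352.02) = 0.3746/(0.3746 + 0.1300) = 0.742.

0.742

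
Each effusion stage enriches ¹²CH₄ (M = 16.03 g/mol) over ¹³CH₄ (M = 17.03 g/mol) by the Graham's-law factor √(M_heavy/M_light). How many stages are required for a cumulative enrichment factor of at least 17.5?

95

Per stage α = (17.03/16.03)^(1/2) = 1.06238^0.5, giving ln α = 0.03026.
Need α^N ≥ 17.5 ⇒ N ≥ ln(17.5) / ln α = 2.862 / 0.03026 = 94.60.
Minimum whole number of stages: N = 95.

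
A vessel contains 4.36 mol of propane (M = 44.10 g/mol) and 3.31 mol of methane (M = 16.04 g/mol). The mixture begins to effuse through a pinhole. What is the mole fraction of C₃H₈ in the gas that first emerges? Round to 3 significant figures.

0.443

Effusion rate of each component ∝ n_i/√M_i (partial pressure × 1/√M).
Mole fraction of C₃H₈ in the effusate = (n_C₃H₈/√M_C₃H₈) / (n_C₃H₈/√M_C₃H₈ + n_CH₄/√M_CH₄)
= (4.36/√44.10) / (4.36/√44.10 + 3.31/√16.04) = 0.6565/(0.6565 + 0.8265) = 0.443.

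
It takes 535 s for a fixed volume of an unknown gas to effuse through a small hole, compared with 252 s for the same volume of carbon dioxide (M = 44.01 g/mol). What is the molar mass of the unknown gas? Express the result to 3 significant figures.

198 g/mol

Graham's law gives t_X/t_CO₂ = √(M_X/M_CO₂).
535/252 = 2.123 = √(M_X/44.01)
M_X = 44.01 × 2.123² = 44.01 × 4.507 = 198 g/mol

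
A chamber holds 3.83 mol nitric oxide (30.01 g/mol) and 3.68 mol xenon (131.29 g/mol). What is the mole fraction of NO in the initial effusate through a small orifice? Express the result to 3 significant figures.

The effusion rate of species i is ∝ p_i/√M_i ∝ n_i/√M_i.
x_NO(eff) = (n_NO/√M_NO) / (n_NO/√M_NO + n_Xe/√M_Xe)
= (3.83/√30.01) / (3.83/√30.01 + 3.68/√131.29) = 0.6991/(0.6991 + 0.3212) = 0.685.

0.685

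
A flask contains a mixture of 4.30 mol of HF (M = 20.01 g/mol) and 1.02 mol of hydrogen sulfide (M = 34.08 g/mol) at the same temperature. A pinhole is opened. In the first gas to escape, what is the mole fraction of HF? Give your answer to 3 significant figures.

0.846

Each component's effusion rate ∝ (its partial pressure)·(1/√M) ∝ n_i/√M_i.
x_HF(eff) = (n_HF/√M_HF) / (n_HF/√M_HF + n_H₂S/√M_H₂S)
= (4.30/√20.01) / (4.30/√20.01 + 1.02/√34.08) = 0.9613/(0.9613 + 0.1747) = 0.846.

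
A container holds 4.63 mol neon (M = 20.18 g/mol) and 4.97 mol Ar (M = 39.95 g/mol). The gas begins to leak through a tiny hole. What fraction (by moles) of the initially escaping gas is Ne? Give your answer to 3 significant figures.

0.567

The effusion rate of species i is ∝ p_i/√M_i ∝ n_i/√M_i.
So x_Ne in the escaping gas = (n_Ne/√M_Ne) / Σ(n_i/√M_i)
= (4.63/√20.18) / (4.63/√20.18 + 4.97/√39.95) = 1.031/(1.031 + 0.7863) = 0.567.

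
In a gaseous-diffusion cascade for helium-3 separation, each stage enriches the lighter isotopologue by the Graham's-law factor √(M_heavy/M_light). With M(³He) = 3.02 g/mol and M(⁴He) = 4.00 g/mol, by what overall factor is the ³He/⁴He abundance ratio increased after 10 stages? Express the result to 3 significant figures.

Overall factor = α^10 with α = √(4.00/3.02), i.e. (4.00/3.02)^(10/2).
= 1.32450^5 = 4.08.

4.08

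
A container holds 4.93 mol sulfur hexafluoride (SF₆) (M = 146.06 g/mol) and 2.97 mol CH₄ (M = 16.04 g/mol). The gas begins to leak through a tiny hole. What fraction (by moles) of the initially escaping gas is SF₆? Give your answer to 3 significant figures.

0.355

Each component's effusion rate ∝ (its partial pressure)·(1/√M) ∝ n_i/√M_i.
So x_SF₆ in the escaping gas = (n_SF₆/√M_SF₆) / Σ(n_i/√M_i)
= (4.93/√146.06) / (4.93/√146.06 + 2.97/√16.04) = 0.4079/(0.4079 + 0.7416) = 0.355.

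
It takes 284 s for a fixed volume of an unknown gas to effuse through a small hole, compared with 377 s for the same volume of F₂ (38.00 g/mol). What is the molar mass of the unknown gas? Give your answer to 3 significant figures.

21.6 g/mol

By Graham's law, t_X/t_F₂ = √(M_X/M_F₂).
284/377 = 0.7533 = √(M_X/38.00)
M_X = 38.00 × 0.7533² = 38.00 × 0.5675 = 21.6 g/mol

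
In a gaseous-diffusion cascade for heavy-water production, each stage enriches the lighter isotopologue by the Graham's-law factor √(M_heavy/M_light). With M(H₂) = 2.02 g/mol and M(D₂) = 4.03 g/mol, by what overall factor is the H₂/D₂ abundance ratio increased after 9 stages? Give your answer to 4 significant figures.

Each stage multiplies the ratio by α = √(4.03/2.02), so after 9 stages the overall factor is α^9 = (4.03/2.02)^(9/2).
= 1.99505^(9/2) = 22.38.

22.38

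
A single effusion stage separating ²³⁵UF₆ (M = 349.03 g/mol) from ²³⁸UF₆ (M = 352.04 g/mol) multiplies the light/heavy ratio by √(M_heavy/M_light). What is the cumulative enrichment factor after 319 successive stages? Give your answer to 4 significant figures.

Each stage multiplies the ratio by α = √(352.04/349.03), so after 319 stages the overall factor is α^319 = (352.04/349.03)^(319/2).
= 1.00862^(319/2) = 3.934.

3.934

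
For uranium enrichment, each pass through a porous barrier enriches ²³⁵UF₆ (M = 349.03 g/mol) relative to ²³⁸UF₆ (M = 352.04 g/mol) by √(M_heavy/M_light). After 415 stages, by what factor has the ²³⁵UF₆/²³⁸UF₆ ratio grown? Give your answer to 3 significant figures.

5.94

Overall factor = α^415 with α = √(352.04/349.03), i.e. (352.04/349.03)^(415/2).
= 1.00862^(415/2) = 5.94.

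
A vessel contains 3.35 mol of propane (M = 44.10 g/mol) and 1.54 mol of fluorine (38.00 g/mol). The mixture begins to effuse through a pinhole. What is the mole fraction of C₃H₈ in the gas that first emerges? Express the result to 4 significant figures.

0.6688

Rate_i ∝ x_i/√M_i (Graham's law weighted by mole fraction), so the effusate composition follows n_i/√M_i.
So x_C₃H₈ in the escaping gas = (n_C₃H₈/√M_C₃H₈) / Σ(n_i/√M_i)
= (3.35/√44.10) / (3.35/√44.10 + 1.54/√38.00) = 0.5045/(0.5045 + 0.2498) = 0.6688.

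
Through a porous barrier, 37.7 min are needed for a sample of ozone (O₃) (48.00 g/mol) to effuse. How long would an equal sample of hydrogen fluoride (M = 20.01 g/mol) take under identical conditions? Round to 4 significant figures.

24.34 min

From Graham's law, t_HF/t_O₃ = √(M_HF/M_O₃) = √(20.01/48.00) = √0.4169 = 0.6457.
So the time for HF is 37.7 × 0.6457 = 24.34 min.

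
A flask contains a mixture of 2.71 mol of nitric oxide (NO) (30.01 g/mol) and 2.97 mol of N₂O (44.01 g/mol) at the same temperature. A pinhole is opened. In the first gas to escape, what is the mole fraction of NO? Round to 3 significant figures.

Effusion rate of each component ∝ n_i/√M_i (partial pressure × 1/√M).
x_NO(eff) = (n_NO/√M_NO) / (n_NO/√M_NO + n_N₂O/√M_N₂O)
= (2.71/√30.01) / (2.71/√30.01 + 2.97/√44.01) = 0.4947/(0.4947 + 0.4477) = 0.525.

0.525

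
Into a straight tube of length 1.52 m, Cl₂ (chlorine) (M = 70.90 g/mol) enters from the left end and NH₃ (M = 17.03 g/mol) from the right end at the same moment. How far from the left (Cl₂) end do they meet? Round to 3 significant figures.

0.500 m

Graham's law gives d_Cl₂/d_NH₃ = rate_Cl₂/rate_NH₃ = √(M_NH₃/M_Cl₂) = √(17.03/70.90) = 0.4901.
With d_Cl₂ + d_NH₃ = 1.52 m, d_NH₃ = 1.52/(1 + 0.4901) = 1.020 m.
d_Cl₂ = 1.52 − 1.020 = 0.500 m.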